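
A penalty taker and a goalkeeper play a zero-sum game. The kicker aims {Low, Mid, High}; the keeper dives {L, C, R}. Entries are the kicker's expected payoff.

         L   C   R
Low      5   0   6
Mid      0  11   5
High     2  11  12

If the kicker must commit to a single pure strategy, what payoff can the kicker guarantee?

2

Row minima: Low → 0, Mid → 0, High → 2.
The best of these is 2.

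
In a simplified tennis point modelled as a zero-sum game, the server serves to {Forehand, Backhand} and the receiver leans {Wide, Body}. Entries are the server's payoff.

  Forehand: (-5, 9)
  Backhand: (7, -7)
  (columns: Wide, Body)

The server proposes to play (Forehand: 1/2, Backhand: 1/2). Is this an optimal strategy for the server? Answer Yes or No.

Against Wide this mix gives (1/2)·(-5) + (1/2)·7 = 1.
Against Body this mix gives (1/2)·9 + (1/2)·(-7) = 1.
All of the receiver's active replies (Wide, Body) yield 1, and no column does worse for the server. The mix makes the receiver indifferent and guarantees 1, so it is optimal.

Yes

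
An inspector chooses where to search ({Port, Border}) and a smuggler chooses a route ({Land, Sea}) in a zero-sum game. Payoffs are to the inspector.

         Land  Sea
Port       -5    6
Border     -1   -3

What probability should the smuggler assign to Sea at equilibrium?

4/13

Row minima: Port → -5, Border → -3; maximin = -3.
Column maxima: Land → -1, Sea → 6; minimax = -1.
-3 ≠ -1, so there is no saddle point; optimal play is mixed.
Let the inspector play Port with probability p. Expected payoff against Land: (-5)p + (-1)(1−p) = −4p − 1; against Sea: 6p + (-3)(1−p) = 9p − 3.
Setting these equal: −4p − 1 = 9p − 3 ⇒ −13p = -2 ⇒ p = 2/13, and the value is (-4)·(2/13) − 1 = -21/13.
For the smuggler: with q = P(Land), equating Port's and Border's payoffs gives −11q + 6 = 2q − 3 ⇒ q = 9/13.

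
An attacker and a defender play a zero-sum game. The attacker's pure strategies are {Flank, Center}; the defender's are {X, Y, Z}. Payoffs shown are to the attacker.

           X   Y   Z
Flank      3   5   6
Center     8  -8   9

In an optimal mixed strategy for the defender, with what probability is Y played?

5/18

Row minima: Flank → 3, Center → -8; maximin = 3.
Column maxima: X → 8, Y → 5, Z → 9; minimax = 5.
3 ≠ 5, so there is no saddle point; optimal play is mixed.
Z is strictly dominated by X (it gives the attacker strictly more in every row), so the defender never plays it.
On the remaining 2×2 (Flank, Center vs X, Y):
Let the attacker play Flank with probability p. Expected payoff against X: 3p + 8(1−p) = −5p + 8; against Y: 5p + (-8)(1−p) = 13p − 8.
Setting these equal: −5p + 8 = 13p − 8 ⇒ −18p = -16 ⇒ p = 8/9, and the value is (-5)·(8/9) + 8 = 32/9.
For the defender: with q = P(X), equating Flank's and Center's payoffs gives −2q + 5 = 16q − 8 ⇒ q = 13/18.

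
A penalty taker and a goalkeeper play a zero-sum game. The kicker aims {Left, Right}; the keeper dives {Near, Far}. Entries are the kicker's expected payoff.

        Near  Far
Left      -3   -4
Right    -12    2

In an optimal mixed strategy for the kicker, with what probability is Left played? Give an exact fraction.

14/15

Row minima: Left → -4, Right → -12; maximin = -4.
Column maxima: Near → -3, Far → 2; minimax = -3.
-4 ≠ -3, so there is no saddle point; optimal play is mixed.
Let the kicker play Left with probability p. Expected payoff against Near: (-3)p + (-12)(1−p) = 9p − 12; against Far: (-4)p + 2(1−p) = −6p + 2.
Setting these equal: 9p − 12 = −6p + 2 ⇒ 15p = 14 ⇒ p = 14/15, and the value is (9)·(14/15) − 12 = -18/5.
For the keeper: with q = P(Near), equating Left's and Right's payoffs gives q − 4 = −14q + 2 ⇒ q = 2/5.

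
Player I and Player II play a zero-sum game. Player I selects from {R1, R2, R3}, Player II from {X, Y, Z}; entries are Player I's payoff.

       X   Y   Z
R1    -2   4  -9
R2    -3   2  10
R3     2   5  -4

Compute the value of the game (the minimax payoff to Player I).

Row minima: R1 → -9, R2 → -3, R3 → -4; maximin = -3.
Column maxima: X → 2, Y → 5, Z → 10; minimax = 2.
-3 ≠ 2, so there is no saddle point; optimal play is mixed.
R1 is strictly dominated by R3, so Player I never plays it.
Y is strictly dominated by X (it gives Player I strictly more in every row), so Player II never plays it.
On the remaining 2×2 (R2, R3 vs X, Z):
Let Player I play R2 with probability p. Expected payoff against X: (-3)p + 2(1−p) = −5p + 2; against Z: 10p + (-4)(1−p) = 14p − 4.
Setting these equal: −5p + 2 = 14p − 4 ⇒ −19p = -6 ⇒ p = 6/19, and the value is (-5)·(6/19) + 2 = 8/19.
For Player II: with q = P(X), equating R2's and R3's payoffs gives −13q + 10 = 6q − 4 ⇒ q = 14/19.

8/19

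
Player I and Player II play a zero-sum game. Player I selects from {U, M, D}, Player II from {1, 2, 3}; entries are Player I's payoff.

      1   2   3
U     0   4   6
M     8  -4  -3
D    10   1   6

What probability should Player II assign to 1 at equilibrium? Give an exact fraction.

3/13

Row minima: U → 0, M → -4, D → 1; maximin = 1.
Column maxima: 1 → 10, 2 → 4, 3 → 6; minimax = 4.
1 ≠ 4, so there is no saddle point; optimal play is mixed.
M is strictly dominated by D, so Player I never plays it.
3 is strictly dominated by 2 (it gives Player I strictly more in every row), so Player II never plays it.
On the remaining 2×2 (U, D vs 1, 2):
Let Player I play U with probability p. Expected payoff against 1: 0p + 10(1−p) = −10p + 10; against 2: 4p + 1(1−p) = 3p + 1.
Setting these equal: −10p + 10 = 3p + 1 ⇒ −13p = -9 ⇒ p = 9/13, and the value is (-10)·(9/13) + 10 = 40/13.
For Player II: with q = P(1), equating U's and D's payoffs gives −4q + 4 = 9q + 1 ⇒ q = 3/13.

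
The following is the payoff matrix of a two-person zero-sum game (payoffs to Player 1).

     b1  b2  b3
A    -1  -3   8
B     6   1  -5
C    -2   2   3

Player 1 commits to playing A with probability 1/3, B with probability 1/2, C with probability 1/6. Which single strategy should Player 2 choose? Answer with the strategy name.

If Player 2 plays b1, Player 1's expected payoff is (1/3)·(-1) + (1/2)·6 + (1/6)·(-2) = 7/3.
If Player 2 plays b2, Player 1's expected payoff is (1/3)·(-3) + (1/2)·1 + (1/6)·2 = -1/6.
If Player 2 plays b3, Player 1's expected payoff is (1/3)·8 + (1/2)·(-5) + (1/6)·3 = 2/3.
Player 2 minimizes Player 1's payoff; the smallest is -1/6, so the best response is b2.

b2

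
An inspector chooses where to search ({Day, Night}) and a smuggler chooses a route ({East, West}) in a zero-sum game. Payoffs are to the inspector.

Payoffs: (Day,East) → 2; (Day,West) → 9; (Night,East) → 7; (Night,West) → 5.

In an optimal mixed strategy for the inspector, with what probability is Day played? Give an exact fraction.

2/9

Row minima: Day → 2, Night → 5; maximin = 5.
Column maxima: East → 7, West → 9; minimax = 7.
5 ≠ 7, so there is no saddle point; optimal play is mixed.
Let the inspector play Day with probability p. Expected payoff against East: 2p + 7(1−p) = −5p + 7; against West: 9p + 5(1−p) = 4p + 5.
Setting these equal: −5p + 7 = 4p + 5 ⇒ −9p = -2 ⇒ p = 2/9, and the value is (-5)·(2/9) + 7 = 53/9.
For the smuggler: with q = P(East), equating Day's and Night's payoffs gives −7q + 9 = 2q + 5 ⇒ q = 4/9.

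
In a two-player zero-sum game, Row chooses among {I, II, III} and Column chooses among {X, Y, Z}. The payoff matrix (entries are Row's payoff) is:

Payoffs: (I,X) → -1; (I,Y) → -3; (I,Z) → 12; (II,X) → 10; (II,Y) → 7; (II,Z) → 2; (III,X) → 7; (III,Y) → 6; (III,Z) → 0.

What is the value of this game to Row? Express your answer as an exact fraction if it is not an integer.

Row minima: I → -3, II → 2, III → 0; maximin = 2.
Column maxima: X → 10, Y → 7, Z → 12; minimax = 7.
2 ≠ 7, so there is no saddle point; optimal play is mixed.
III is strictly dominated by II, so Row never plays it.
X is strictly dominated by Y (it gives Row strictly more in every row), so Column never plays it.
On the remaining 2×2 (I, II vs Y, Z):
Let Row play I with probability p. Expected payoff against Y: (-3)p + 7(1−p) = −10p + 7; against Z: 12p + 2(1−p) = 10p + 2.
Setting these equal: −10p + 7 = 10p + 2 ⇒ −20p = -5 ⇒ p = 1/4, and the value is (-10)·(1/4) + 7 = 9/2.
For Column: with q = P(Y), equating I's and II's payoffs gives −15q + 12 = 5q + 2 ⇒ q = 1/2.

9/2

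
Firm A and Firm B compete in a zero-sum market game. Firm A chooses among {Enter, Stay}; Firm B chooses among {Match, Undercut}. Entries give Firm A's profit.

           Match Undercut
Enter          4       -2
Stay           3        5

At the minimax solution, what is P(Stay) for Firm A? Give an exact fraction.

3/4

Row minima: Enter → -2, Stay → 3; maximin = 3.
Column maxima: Match → 4, Undercut → 5; minimax = 4.
3 ≠ 4, so there is no saddle point; optimal play is mixed.
Let Firm A play Enter with probability p. Expected payoff against Match: 4p + 3(1−p) = p + 3; against Undercut: (-2)p + 5(1−p) = −7p + 5.
Setting these equal: p + 3 = −7p + 5 ⇒ 8p = 2 ⇒ p = 1/4, and the value is (1)·(1/4) + 3 = 13/4.
For Firm B: with q = P(Match), equating Enter's and Stay's payoffs gives 6q − 2 = −2q + 5 ⇒ q = 7/8.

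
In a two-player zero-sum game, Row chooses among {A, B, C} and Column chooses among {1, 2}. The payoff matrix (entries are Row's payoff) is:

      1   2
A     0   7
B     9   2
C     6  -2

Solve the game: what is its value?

Row minima: A → 0, B → 2, C → -2; maximin = 2.
Column maxima: 1 → 9, 2 → 7; minimax = 7.
2 ≠ 7, so there is no saddle point; optimal play is mixed.
C is strictly dominated by B, so Row never plays it.
On the remaining 2×2 (A, B vs 1, 2):
Let Row play A with probability p. Expected payoff against 1: 0p + 9(1−p) = −9p + 9; against 2: 7p + 2(1−p) = 5p + 2.
Setting these equal: −9p + 9 = 5p + 2 ⇒ −14p = -7 ⇒ p = 1/2, and the value is (-9)·(1/2) + 9 = 9/2.
For Column: with q = P(1), equating A's and B's payoffs gives −7q + 7 = 7q + 2 ⇒ q = 5/14.

9/2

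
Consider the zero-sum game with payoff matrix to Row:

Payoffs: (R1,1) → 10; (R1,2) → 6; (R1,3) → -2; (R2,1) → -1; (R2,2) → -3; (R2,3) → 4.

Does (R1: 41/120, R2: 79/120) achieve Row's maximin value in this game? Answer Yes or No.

Against 1 this mix gives (41/120)·10 + (79/120)·(-1) = 331/120.
Against 2 this mix gives (41/120)·6 + (79/120)·(-3) = 3/40.
Against 3 this mix gives (41/120)·(-2) + (79/120)·4 = 39/20.
Column will play 2, holding Row to 3/40. Shifting weight toward the row that does better against 2 would raise this floor (the equalizing mix achieves 6/5 against both 2 and 3), so the proposed strategy is not optimal.

No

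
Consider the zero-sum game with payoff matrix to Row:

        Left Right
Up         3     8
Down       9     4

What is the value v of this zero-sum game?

6

Row minima: Up → 3, Down → 4; maximin = 4.
Column maxima: Left → 9, Right → 8; minimax = 8.
4 ≠ 8, so there is no saddle point; optimal play is mixed.
Let Row play Up with probability p. Expected payoff against Left: 3p + 9(1−p) = −6p + 9; against Right: 8p + 4(1−p) = 4p + 4.
Setting these equal: −6p + 9 = 4p + 4 ⇒ −10p = -5 ⇒ p = 1/2, and the value is (-6)·(1/2) + 9 = 6.
For Column: with q = P(Left), equating Up's and Down's payoffs gives −5q + 8 = 5q + 4 ⇒ q = 2/5.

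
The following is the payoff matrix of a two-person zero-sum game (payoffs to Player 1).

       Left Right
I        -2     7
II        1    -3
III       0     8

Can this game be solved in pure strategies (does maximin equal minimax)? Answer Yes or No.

Row minima: I → -2, II → -3, III → 0; maximin = 0.
Column maxima: Left → 1, Right → 8; minimax = 1.
0 ≠ 1, so no pure-strategy equilibrium exists.

No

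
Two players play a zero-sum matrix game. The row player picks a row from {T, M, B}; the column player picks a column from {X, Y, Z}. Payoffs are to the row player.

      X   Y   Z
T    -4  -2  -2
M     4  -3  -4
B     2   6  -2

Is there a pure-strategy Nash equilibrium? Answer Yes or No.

Yes

Row minima: T → -4, M → -4, B → -2; maximin = -2.
Column maxima: X → 4, Y → 6, Z → -2; minimax = -2.
maximin = minimax = -2, so a saddle point exists.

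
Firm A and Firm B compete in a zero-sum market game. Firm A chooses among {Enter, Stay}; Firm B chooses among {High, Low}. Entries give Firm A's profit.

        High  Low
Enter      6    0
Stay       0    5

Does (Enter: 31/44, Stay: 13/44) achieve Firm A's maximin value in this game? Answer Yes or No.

Against High this mix gives (31/44)·6 + (13/44)·0 = 93/22.
Against Low this mix gives (31/44)·0 + (13/44)·5 = 65/44.
Firm B will play Low, holding Firm A to 65/44. Shifting weight toward the row that does better against Low would raise this floor (the equalizing mix achieves 30/11 against both Low and High), so the proposed strategy is not optimal.

No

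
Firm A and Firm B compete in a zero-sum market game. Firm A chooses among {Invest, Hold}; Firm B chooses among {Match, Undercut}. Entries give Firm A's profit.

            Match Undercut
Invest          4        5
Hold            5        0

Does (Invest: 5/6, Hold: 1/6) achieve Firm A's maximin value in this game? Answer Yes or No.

Against Match this mix gives (5/6)·4 + (1/6)·5 = 25/6.
Against Undercut this mix gives (5/6)·5 + (1/6)·0 = 25/6.
All of Firm B's active replies (Match, Undercut) yield 25/6, and no column does worse for Firm A. The mix makes Firm B indifferent and guarantees 25/6, so it is optimal.

Yes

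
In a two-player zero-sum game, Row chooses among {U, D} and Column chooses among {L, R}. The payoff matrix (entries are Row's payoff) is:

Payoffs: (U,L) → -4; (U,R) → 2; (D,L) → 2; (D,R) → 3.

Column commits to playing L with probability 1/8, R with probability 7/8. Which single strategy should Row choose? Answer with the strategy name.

Expected payoff of U: (1/8)·(-4) + (7/8)·2 = 5/4.
Expected payoff of D: (1/8)·2 + (7/8)·3 = 23/8.
The largest is 23/8, so Row's best response is D.

D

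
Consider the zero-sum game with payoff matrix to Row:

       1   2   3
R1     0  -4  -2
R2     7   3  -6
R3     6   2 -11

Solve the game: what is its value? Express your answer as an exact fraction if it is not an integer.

Row minima: R1 → -4, R2 → -6, R3 → -11; maximin = -4.
Column maxima: 1 → 7, 2 → 3, 3 → -2; minimax = -2.
-4 ≠ -2, so there is no saddle point; optimal play is mixed.
R3 is strictly dominated by R2, so Row never plays it.
1 is strictly dominated by 2 (it gives Row strictly more in every row), so Column never plays it.
On the remaining 2×2 (R1, R2 vs 2, 3):
Let Row play R1 with probability p. Expected payoff against 2: (-4)p + 3(1−p) = −7p + 3; against 3: (-2)p + (-6)(1−p) = 4p − 6.
Setting these equal: −7p + 3 = 4p − 6 ⇒ −11p = -9 ⇒ p = 9/11, and the value is (-7)·(9/11) + 3 = -30/11.
For Column: with q = P(2), equating R1's and R2's payoffs gives −2q − 2 = 9q − 6 ⇒ q = 4/11.

-30/11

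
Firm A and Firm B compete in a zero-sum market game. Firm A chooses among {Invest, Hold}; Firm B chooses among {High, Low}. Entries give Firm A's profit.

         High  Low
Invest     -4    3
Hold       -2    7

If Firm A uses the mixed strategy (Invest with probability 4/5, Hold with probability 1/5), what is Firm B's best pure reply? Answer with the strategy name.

If Firm B plays High, Firm A's expected payoff is (4/5)·(-4) + (1/5)·(-2) = -18/5.
If Firm B plays Low, Firm A's expected payoff is (4/5)·3 + (1/5)·7 = 19/5.
Firm B minimizes Firm A's payoff; the smallest is -18/5, so the best response is High.

High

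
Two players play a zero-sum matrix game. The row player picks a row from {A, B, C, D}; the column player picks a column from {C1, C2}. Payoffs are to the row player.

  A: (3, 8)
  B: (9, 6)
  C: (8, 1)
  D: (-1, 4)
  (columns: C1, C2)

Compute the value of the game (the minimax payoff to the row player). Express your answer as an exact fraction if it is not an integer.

Row minima: A → 3, B → 6, C → 1, D → -1; maximin = 6.
Column maxima: C1 → 9, C2 → 8; minimax = 8.
6 ≠ 8, so there is no saddle point; optimal play is mixed.
C is strictly dominated by B, so the row player never plays it.
D is strictly dominated by A, so the row player never plays it.
On the remaining 2×2 (A, B vs C1, C2):
Let the row player play A with probability p. Expected payoff against C1: 3p + 9(1−p) = −6p + 9; against C2: 8p + 6(1−p) = 2p + 6.
Setting these equal: −6p + 9 = 2p + 6 ⇒ −8p = -3 ⇒ p = 3/8, and the value is (-6)·(3/8) + 9 = 27/4.
For the column player: with q = P(C1), equating A's and B's payoffs gives −5q + 8 = 3q + 6 ⇒ q = 1/4.

27/4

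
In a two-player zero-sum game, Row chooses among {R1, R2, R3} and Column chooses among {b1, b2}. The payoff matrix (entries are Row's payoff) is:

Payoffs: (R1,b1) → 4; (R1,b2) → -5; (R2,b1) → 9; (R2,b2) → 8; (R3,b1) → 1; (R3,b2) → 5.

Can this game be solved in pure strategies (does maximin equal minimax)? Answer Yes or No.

Yes

Row minima: R1 → -5, R2 → 8, R3 → 1; maximin = 8.
Column maxima: b1 → 9, b2 → 8; minimax = 8.
maximin = minimax = 8, so a saddle point exists.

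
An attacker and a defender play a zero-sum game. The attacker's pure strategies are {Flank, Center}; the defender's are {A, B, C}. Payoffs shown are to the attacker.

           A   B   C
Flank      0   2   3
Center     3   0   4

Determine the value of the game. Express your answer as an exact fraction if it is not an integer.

6/5

Row minima: Flank → 0, Center → 0; maximin = 0.
Column maxima: A → 3, B → 2, C → 4; minimax = 2.
0 ≠ 2, so there is no saddle point; optimal play is mixed.
C is strictly dominated by A (it gives the attacker strictly more in every row), so the defender never plays it.
On the remaining 2×2 (Flank, Center vs A, B):
Let the attacker play Flank with probability p. Expected payoff against A: 0p + 3(1−p) = −3p + 3; against B: 2p + 0(1−p) = 2p.
Setting these equal: −3p + 3 = 2p ⇒ −5p = -3 ⇒ p = 3/5, and the value is (-3)·(3/5) + 3 = 6/5.
For the defender: with q = P(A), equating Flank's and Center's payoffs gives −2q + 2 = 3q ⇒ q = 2/5.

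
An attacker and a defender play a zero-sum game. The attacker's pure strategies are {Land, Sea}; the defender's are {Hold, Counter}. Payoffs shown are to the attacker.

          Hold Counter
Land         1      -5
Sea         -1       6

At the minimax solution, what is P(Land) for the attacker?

Row minima: Land → -5, Sea → -1; maximin = -1.
Column maxima: Hold → 1, Counter → 6; minimax = 1.
-1 ≠ 1, so there is no saddle point; optimal play is mixed.
Let the attacker play Land with probability p. Expected payoff against Hold: 1p + (-1)(1−p) = 2p − 1; against Counter: (-5)p + 6(1−p) = −11p + 6.
Setting these equal: 2p − 1 = −11p + 6 ⇒ 13p = 7 ⇒ p = 7/13, and the value is (2)·(7/13) − 1 = 1/13.
For the defender: with q = P(Hold), equating Land's and Sea's payoffs gives 6q − 5 = −7q + 6 ⇒ q = 11/13.

7/13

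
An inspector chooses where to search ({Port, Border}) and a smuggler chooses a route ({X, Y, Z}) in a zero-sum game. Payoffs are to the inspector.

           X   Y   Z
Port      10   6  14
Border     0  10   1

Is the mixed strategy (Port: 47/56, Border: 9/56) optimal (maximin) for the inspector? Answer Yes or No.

No

Against X this mix gives (47/56)·10 + (9/56)·0 = 235/28.
Against Y this mix gives (47/56)·6 + (9/56)·10 = 93/14.
Against Z this mix gives (47/56)·14 + (9/56)·1 = 667/56.
The smuggler will play Y, holding the inspector to 93/14. Shifting weight toward the row that does better against Y would raise this floor (the equalizing mix achieves 50/7 against both Y and X), so the proposed strategy is not optimal.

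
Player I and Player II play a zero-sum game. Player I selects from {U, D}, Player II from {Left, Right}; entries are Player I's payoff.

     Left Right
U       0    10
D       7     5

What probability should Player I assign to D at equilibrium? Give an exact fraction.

Row minima: U → 0, D → 5; maximin = 5.
Column maxima: Left → 7, Right → 10; minimax = 7.
5 ≠ 7, so there is no saddle point; optimal play is mixed.
Let Player I play U with probability p. Expected payoff against Left: 0p + 7(1−p) = −7p + 7; against Right: 10p + 5(1−p) = 5p + 5.
Setting these equal: −7p + 7 = 5p + 5 ⇒ −12p = -2 ⇒ p = 1/6, and the value is (-7)·(1/6) + 7 = 35/6.
For Player II: with q = P(Left), equating U's and D's payoffs gives −10q + 10 = 2q + 5 ⇒ q = 5/12.

5/6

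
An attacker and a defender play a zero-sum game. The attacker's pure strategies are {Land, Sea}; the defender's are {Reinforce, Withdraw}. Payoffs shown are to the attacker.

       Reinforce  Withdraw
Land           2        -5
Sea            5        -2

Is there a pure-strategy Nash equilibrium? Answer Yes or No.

Row minima: Land → -5, Sea → -2; maximin = -2.
Column maxima: Reinforce → 5, Withdraw → -2; minimax = -2.
maximin = minimax = -2, so a saddle point exists.

Yes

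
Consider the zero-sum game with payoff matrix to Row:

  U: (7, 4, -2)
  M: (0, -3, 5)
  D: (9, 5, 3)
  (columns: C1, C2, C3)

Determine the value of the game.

17/5

Row minima: U → -2, M → -3, D → 3; maximin = 3.
Column maxima: C1 → 9, C2 → 5, C3 → 5; minimax = 5.
3 ≠ 5, so there is no saddle point; optimal play is mixed.
U is strictly dominated by D, so Row never plays it.
C1 is strictly dominated by C2 (it gives Row strictly more in every row), so Column never plays it.
On the remaining 2×2 (M, D vs C2, C3):
Let Row play M with probability p. Expected payoff against C2: (-3)p + 5(1−p) = −8p + 5; against C3: 5p + 3(1−p) = 2p + 3.
Setting these equal: −8p + 5 = 2p + 3 ⇒ −10p = -2 ⇒ p = 1/5, and the value is (-8)·(1/5) + 5 = 17/5.
For Column: with q = P(C2), equating M's and D's payoffs gives −8q + 5 = 2q + 3 ⇒ q = 1/5.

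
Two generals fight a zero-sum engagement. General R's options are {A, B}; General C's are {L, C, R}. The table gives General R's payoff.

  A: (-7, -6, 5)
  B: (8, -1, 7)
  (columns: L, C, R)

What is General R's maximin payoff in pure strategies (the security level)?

Row minima: A → -7, B → -1.
The best of these is -1.

-1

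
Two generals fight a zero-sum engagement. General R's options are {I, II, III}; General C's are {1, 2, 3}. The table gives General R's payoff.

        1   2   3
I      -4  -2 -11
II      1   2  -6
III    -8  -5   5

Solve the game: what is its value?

-43/20

Row minima: I → -11, II → -6, III → -8; maximin = -6.
Column maxima: 1 → 1, 2 → 2, 3 → 5; minimax = 1.
-6 ≠ 1, so there is no saddle point; optimal play is mixed.
I is strictly dominated by II, so General R never plays it.
2 is strictly dominated by 1 (it gives General R strictly more in every row), so General C never plays it.
On the remaining 2×2 (II, III vs 1, 3):
Let General R play II with probability p. Expected payoff against 1: 1p + (-8)(1−p) = 9p − 8; against 3: (-6)p + 5(1−p) = −11p + 5.
Setting these equal: 9p − 8 = −11p + 5 ⇒ 20p = 13 ⇒ p = 13/20, and the value is (9)·(13/20) − 8 = -43/20.
For General C: with q = P(1), equating II's and III's payoffs gives 7q − 6 = −13q + 5 ⇒ q = 11/20.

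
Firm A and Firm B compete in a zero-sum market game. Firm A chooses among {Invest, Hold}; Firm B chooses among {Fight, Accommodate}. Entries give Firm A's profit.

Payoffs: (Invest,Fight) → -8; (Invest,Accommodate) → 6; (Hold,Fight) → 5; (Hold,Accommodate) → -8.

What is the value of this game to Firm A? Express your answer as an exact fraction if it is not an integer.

Row minima: Invest → -8, Hold → -8; maximin = -8.
Column maxima: Fight → 5, Accommodate → 6; minimax = 5.
-8 ≠ 5, so there is no saddle point; optimal play is mixed.
Let Firm A play Invest with probability p. Expected payoff against Fight: (-8)p + 5(1−p) = −13p + 5; against Accommodate: 6p + (-8)(1−p) = 14p − 8.
Setting these equal: −13p + 5 = 14p − 8 ⇒ −27p = -13 ⇒ p = 13/27, and the value is (-13)·(13/27) + 5 = -34/27.
For Firm B: with q = P(Fight), equating Invest's and Hold's payoffs gives −14q + 6 = 13q − 8 ⇒ q = 14/27.

-34/27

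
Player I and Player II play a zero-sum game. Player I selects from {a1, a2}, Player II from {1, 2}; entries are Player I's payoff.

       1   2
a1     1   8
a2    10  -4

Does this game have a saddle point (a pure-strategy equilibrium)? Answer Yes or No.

No

Row minima: a1 → 1, a2 → -4; maximin = 1.
Column maxima: 1 → 10, 2 → 8; minimax = 8.
1 ≠ 8, so no pure-strategy equilibrium exists.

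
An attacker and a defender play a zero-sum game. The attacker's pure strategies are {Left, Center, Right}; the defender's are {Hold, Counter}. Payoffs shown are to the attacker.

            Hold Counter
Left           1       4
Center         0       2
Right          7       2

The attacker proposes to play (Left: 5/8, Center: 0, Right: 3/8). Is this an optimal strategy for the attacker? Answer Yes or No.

Against Hold this mix gives (5/8)·1 + (3/8)·7 = 13/4.
Against Counter this mix gives (5/8)·4 + (3/8)·2 = 13/4.
All of the defender's active replies (Hold, Counter) yield 13/4, and no column does worse for the attacker. The mix makes the defender indifferent and guarantees 13/4, so it is optimal.

Yes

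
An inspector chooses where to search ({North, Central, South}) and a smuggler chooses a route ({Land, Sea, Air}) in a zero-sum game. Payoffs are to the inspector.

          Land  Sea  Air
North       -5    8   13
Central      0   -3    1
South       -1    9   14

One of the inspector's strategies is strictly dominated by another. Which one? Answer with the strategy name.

South gives a strictly higher payoff than North against every column: -1 > -5, 9 > 8, 14 > 13.
So North is strictly dominated and the inspector never plays it.

North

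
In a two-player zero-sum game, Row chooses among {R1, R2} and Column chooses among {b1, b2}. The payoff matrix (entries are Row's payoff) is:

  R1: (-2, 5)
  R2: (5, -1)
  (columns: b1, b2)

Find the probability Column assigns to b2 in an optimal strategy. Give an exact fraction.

Row minima: R1 → -2, R2 → -1; maximin = -1.
Column maxima: b1 → 5, b2 → 5; minimax = 5.
-1 ≠ 5, so there is no saddle point; optimal play is mixed.
Let Row play R1 with probability p. Expected payoff against b1: (-2)p + 5(1−p) = −7p + 5; against b2: 5p + (-1)(1−p) = 6p − 1.
Setting these equal: −7p + 5 = 6p − 1 ⇒ −13p = -6 ⇒ p = 6/13, and the value is (-7)·(6/13) + 5 = 23/13.
For Column: with q = P(b1), equating R1's and R2's payoffs gives −7q + 5 = 6q − 1 ⇒ q = 6/13.

7/13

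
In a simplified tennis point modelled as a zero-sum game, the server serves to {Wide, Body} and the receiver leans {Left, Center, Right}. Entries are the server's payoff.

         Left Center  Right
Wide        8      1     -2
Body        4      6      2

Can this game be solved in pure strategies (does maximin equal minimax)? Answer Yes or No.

Yes

Row minima: Wide → -2, Body → 2; maximin = 2.
Column maxima: Left → 8, Center → 6, Right → 2; minimax = 2.
maximin = minimax = 2, so a saddle point exists.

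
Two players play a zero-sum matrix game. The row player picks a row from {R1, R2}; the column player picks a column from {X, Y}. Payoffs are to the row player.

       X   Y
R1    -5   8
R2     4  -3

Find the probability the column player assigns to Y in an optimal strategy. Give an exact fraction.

9/20

Row minima: R1 → -5, R2 → -3; maximin = -3.
Column maxima: X → 4, Y → 8; minimax = 4.
-3 ≠ 4, so there is no saddle point; optimal play is mixed.
Let the row player play R1 with probability p. Expected payoff against X: (-5)p + 4(1−p) = −9p + 4; against Y: 8p + (-3)(1−p) = 11p − 3.
Setting these equal: −9p + 4 = 11p − 3 ⇒ −20p = -7 ⇒ p = 7/20, and the value is (-9)·(7/20) + 4 = 17/20.
For the column player: with q = P(X), equating R1's and R2's payoffs gives −13q + 8 = 7q − 3 ⇒ q = 11/20.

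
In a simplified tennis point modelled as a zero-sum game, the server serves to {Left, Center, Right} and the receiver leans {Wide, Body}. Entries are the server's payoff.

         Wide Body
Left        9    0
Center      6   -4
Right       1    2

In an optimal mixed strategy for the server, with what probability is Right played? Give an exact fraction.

9/10

Row minima: Left → 0, Center → -4, Right → 1; maximin = 1.
Column maxima: Wide → 9, Body → 2; minimax = 2.
1 ≠ 2, so there is no saddle point; optimal play is mixed.
Center is strictly dominated by Left, so the server never plays it.
On the remaining 2×2 (Left, Right vs Wide, Body):
Let the server play Left with probability p. Expected payoff against Wide: 9p + 1(1−p) = 8p + 1; against Body: 0p + 2(1−p) = −2p + 2.
Setting these equal: 8p + 1 = −2p + 2 ⇒ 10p = 1 ⇒ p = 1/10, and the value is (8)·(1/10) + 1 = 9/5.
For the receiver: with q = P(Wide), equating Left's and Right's payoffs gives 9q = −q + 2 ⇒ q = 1/5.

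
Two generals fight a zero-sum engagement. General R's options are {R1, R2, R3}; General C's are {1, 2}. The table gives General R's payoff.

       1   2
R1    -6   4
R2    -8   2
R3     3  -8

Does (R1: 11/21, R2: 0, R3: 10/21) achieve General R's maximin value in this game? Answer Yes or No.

Yes

Against 1 this mix gives (11/21)·(-6) + (10/21)·3 = -12/7.
Against 2 this mix gives (11/21)·4 + (10/21)·(-8) = -12/7.
All of General C's active replies (1, 2) yield -12/7, and no column does worse for General R. The mix makes General C indifferent and guarantees -12/7, so it is optimal.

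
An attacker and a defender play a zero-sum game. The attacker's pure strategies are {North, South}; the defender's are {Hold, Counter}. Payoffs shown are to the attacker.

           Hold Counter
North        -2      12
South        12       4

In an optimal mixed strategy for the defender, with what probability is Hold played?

Row minima: North → -2, South → 4; maximin = 4.
Column maxima: Hold → 12, Counter → 12; minimax = 12.
4 ≠ 12, so there is no saddle point; optimal play is mixed.
Let the attacker play North with probability p. Expected payoff against Hold: (-2)p + 12(1−p) = −14p + 12; against Counter: 12p + 4(1−p) = 8p + 4.
Setting these equal: −14p + 12 = 8p + 4 ⇒ −22p = -8 ⇒ p = 4/11, and the value is (-14)·(4/11) + 12 = 76/11.
For the defender: with q = P(Hold), equating North's and South's payoffs gives −14q + 12 = 8q + 4 ⇒ q = 4/11.

4/11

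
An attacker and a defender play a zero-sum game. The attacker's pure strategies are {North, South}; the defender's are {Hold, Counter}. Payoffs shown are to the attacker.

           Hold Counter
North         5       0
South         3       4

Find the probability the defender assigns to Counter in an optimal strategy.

Row minima: North → 0, South → 3; maximin = 3.
Column maxima: Hold → 5, Counter → 4; minimax = 4.
3 ≠ 4, so there is no saddle point; optimal play is mixed.
Let the attacker play North with probability p. Expected payoff against Hold: 5p + 3(1−p) = 2p + 3; against Counter: 0p + 4(1−p) = −4p + 4.
Setting these equal: 2p + 3 = −4p + 4 ⇒ 6p = 1 ⇒ p = 1/6, and the value is (2)·(1/6) + 3 = 10/3.
For the defender: with q = P(Hold), equating North's and South's payoffs gives 5q = −q + 4 ⇒ q = 2/3.

1/3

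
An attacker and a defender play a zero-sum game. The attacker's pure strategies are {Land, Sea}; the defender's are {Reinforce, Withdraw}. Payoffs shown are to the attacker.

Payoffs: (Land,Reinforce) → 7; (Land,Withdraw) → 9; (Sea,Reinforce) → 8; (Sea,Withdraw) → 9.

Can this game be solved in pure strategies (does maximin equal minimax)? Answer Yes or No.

Row minima: Land → 7, Sea → 8; maximin = 8.
Column maxima: Reinforce → 8, Withdraw → 9; minimax = 8.
maximin = minimax = 8, so a saddle point exists.

Yes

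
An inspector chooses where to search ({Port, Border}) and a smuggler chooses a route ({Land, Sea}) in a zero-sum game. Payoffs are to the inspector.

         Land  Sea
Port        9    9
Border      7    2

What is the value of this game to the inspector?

9

Row minima: Port → 9, Border → 2; maximin = 9.
Column maxima: Land → 9, Sea → 9; minimax = 9.
Since maximin = minimax = 9, there is a saddle point and the value is 9.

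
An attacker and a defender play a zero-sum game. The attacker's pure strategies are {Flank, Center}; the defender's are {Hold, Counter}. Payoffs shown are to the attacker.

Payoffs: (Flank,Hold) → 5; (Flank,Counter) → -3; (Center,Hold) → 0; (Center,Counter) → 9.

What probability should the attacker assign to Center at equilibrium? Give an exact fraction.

Row minima: Flank → -3, Center → 0; maximin = 0.
Column maxima: Hold → 5, Counter → 9; minimax = 5.
0 ≠ 5, so there is no saddle point; optimal play is mixed.
Let the attacker play Flank with probability p. Expected payoff against Hold: 5p + 0(1−p) = 5p; against Counter: (-3)p + 9(1−p) = −12p + 9.
Setting these equal: 5p = −12p + 9 ⇒ 17p = 9 ⇒ p = 9/17, and the value is (5)·(9/17) = 45/17.
For the defender: with q = P(Hold), equating Flank's and Center's payoffs gives 8q − 3 = −9q + 9 ⇒ q = 12/17.

8/17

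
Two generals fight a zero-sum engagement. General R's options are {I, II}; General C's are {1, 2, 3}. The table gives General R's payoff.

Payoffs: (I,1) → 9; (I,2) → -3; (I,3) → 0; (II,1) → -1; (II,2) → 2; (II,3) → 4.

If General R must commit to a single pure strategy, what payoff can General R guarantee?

Row minima: I → -3, II → -1.
The best of these is -1.

-1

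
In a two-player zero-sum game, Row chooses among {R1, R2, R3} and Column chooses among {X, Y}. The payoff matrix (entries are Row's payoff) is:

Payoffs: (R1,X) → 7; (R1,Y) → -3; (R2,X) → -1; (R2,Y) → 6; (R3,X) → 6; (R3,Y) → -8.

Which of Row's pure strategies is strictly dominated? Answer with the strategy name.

R3

R1 gives a strictly higher payoff than R3 against every column: 7 > 6, -3 > -8.
So R3 is strictly dominated and Row never plays it.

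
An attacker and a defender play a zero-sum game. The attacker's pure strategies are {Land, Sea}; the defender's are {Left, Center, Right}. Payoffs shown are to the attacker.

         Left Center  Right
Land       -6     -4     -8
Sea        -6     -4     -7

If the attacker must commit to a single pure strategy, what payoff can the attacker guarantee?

Row minima: Land → -8, Sea → -7.
The best of these is -7.

-7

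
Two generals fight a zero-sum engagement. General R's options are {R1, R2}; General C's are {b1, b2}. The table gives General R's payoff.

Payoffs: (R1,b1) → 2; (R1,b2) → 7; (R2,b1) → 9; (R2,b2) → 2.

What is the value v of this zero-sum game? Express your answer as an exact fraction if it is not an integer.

Row minima: R1 → 2, R2 → 2; maximin = 2.
Column maxima: b1 → 9, b2 → 7; minimax = 7.
2 ≠ 7, so there is no saddle point; optimal play is mixed.
Let General R play R1 with probability p. Expected payoff against b1: 2p + 9(1−p) = −7p + 9; against b2: 7p + 2(1−p) = 5p + 2.
Setting these equal: −7p + 9 = 5p + 2 ⇒ −12p = -7 ⇒ p = 7/12, and the value is (-7)·(7/12) + 9 = 59/12.
For General C: with q = P(b1), equating R1's and R2's payoffs gives −5q + 7 = 7q + 2 ⇒ q = 5/12.

59/12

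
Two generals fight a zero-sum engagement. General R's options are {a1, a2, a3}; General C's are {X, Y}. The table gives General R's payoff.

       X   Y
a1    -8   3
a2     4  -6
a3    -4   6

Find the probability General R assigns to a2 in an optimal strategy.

Row minima: a1 → -8, a2 → -6, a3 → -4; maximin = -4.
Column maxima: X → 4, Y → 6; minimax = 4.
-4 ≠ 4, so there is no saddle point; optimal play is mixed.
a1 is strictly dominated by a3, so General R never plays it.
On the remaining 2×2 (a2, a3 vs X, Y):
Let General R play a2 with probability p. Expected payoff against X: 4p + (-4)(1−p) = 8p − 4; against Y: (-6)p + 6(1−p) = −12p + 6.
Setting these equal: 8p − 4 = −12p + 6 ⇒ 20p = 10 ⇒ p = 1/2, and the value is (8)·(1/2) − 4 = 0.
For General C: with q = P(X), equating a2's and a3's payoffs gives 10q − 6 = −10q + 6 ⇒ q = 3/5.

1/2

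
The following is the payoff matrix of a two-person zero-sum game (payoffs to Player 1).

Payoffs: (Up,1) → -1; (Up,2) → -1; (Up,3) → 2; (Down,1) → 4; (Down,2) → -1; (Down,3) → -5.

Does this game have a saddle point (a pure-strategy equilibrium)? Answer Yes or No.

Yes

Row minima: Up → -1, Down → -5; maximin = -1.
Column maxima: 1 → 4, 2 → -1, 3 → 2; minimax = -1.
maximin = minimax = -1, so a saddle point exists.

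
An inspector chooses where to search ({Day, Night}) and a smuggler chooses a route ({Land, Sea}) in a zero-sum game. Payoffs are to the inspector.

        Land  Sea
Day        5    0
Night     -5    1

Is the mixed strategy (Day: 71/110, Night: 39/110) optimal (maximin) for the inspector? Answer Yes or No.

Against Land this mix gives (71/110)·5 + (39/110)·(-5) = 16/11.
Against Sea this mix gives (71/110)·0 + (39/110)·1 = 39/110.
The smuggler will play Sea, holding the inspector to 39/110. Shifting weight toward the row that does better against Sea would raise this floor (the equalizing mix achieves 5/11 against both Sea and Land), so the proposed strategy is not optimal.

No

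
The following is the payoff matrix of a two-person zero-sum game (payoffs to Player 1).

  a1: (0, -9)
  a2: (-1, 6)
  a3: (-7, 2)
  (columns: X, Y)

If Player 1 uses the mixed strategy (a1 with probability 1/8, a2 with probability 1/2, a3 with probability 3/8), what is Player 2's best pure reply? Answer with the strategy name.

If Player 2 plays X, Player 1's expected payoff is (1/8)·0 + (1/2)·(-1) + (3/8)·(-7) = -25/8.
If Player 2 plays Y, Player 1's expected payoff is (1/8)·(-9) + (1/2)·6 + (3/8)·2 = 21/8.
Player 2 minimizes Player 1's payoff; the smallest is -25/8, so the best response is X.

X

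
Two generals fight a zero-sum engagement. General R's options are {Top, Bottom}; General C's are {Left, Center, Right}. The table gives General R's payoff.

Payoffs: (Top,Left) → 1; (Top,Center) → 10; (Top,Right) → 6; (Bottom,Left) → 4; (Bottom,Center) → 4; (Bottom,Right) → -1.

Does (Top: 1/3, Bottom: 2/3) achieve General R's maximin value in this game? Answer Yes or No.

Against Left this mix gives (1/3)·1 + (2/3)·4 = 3.
Against Center this mix gives (1/3)·10 + (2/3)·4 = 6.
Against Right this mix gives (1/3)·6 + (2/3)·(-1) = 4/3.
General C will play Right, holding General R to 4/3. Shifting weight toward the row that does better against Right would raise this floor (the equalizing mix achieves 5/2 against both Right and Left), so the proposed strategy is not optimal.

No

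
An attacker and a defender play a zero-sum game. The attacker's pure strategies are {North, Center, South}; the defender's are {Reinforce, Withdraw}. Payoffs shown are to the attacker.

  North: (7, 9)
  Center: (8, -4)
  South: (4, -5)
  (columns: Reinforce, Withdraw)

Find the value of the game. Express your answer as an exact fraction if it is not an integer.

Row minima: North → 7, Center → -4, South → -5; maximin = 7.
Column maxima: Reinforce → 8, Withdraw → 9; minimax = 8.
7 ≠ 8, so there is no saddle point; optimal play is mixed.
South is strictly dominated by North, so the attacker never plays it.
On the remaining 2×2 (North, Center vs Reinforce, Withdraw):
Let the attacker play North with probability p. Expected payoff against Reinforce: 7p + 8(1−p) = −p + 8; against Withdraw: 9p + (-4)(1−p) = 13p − 4.
Setting these equal: −p + 8 = 13p − 4 ⇒ −14p = -12 ⇒ p = 6/7, and the value is (-1)·(6/7) + 8 = 50/7.
For the defender: with q = P(Reinforce), equating North's and Center's payoffs gives −2q + 9 = 12q − 4 ⇒ q = 13/14.

50/7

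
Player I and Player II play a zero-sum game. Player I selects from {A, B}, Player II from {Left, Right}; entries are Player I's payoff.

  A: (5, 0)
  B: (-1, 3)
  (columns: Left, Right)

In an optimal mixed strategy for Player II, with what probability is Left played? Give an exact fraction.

1/3

Row minima: A → 0, B → -1; maximin = 0.
Column maxima: Left → 5, Right → 3; minimax = 3.
0 ≠ 3, so there is no saddle point; optimal play is mixed.
Let Player I play A with probability p. Expected payoff against Left: 5p + (-1)(1−p) = 6p − 1; against Right: 0p + 3(1−p) = −3p + 3.
Setting these equal: 6p − 1 = −3p + 3 ⇒ 9p = 4 ⇒ p = 4/9, and the value is (6)·(4/9) − 1 = 5/3.
For Player II: with q = P(Left), equating A's and B's payoffs gives 5q = −4q + 3 ⇒ q = 1/3.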